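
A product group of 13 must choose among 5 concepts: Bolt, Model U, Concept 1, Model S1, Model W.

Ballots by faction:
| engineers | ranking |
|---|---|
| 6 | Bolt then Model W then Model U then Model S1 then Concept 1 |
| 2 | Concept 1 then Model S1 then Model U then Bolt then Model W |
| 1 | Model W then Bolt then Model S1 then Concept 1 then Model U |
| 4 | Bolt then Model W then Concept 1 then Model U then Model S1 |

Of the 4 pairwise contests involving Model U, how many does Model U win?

Model U against each rival (13 engineers):
Model U vs Bolt: Bolt, 11–2.
Model U vs Concept 1: Concept 1, 7–6.
Model U vs Model S1: 6+4 = 10 for Model U, 3 for Model S1 — Model U by 10–3.
Model U vs Model W: Model W wins 11–2.
Model U beats Model S1; loses to Bolt, Concept 1, Model W — 1 pairwise win.

1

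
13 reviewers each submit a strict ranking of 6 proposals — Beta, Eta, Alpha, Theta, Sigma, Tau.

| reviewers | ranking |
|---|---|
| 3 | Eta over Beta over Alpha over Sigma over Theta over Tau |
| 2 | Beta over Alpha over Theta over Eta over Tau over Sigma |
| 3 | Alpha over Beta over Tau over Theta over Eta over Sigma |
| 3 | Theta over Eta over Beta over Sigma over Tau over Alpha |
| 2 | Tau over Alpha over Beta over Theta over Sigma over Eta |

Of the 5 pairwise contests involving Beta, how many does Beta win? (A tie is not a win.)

5

Beta against each rival (13 reviewers):
Beta vs Eta: Beta, 7–6.
Beta vs Alpha: Beta wins 8–5.
Beta vs Theta: Beta wins 10–3.
Beta vs Sigma: 13 to 0, Beta.
Beta vs Tau: Beta is ranked higher on 3+2+3+3 = 11 ballots, Tau on 2. Beta wins 11–2.
Beta beats Eta, Alpha, Theta, Sigma, Tau — 5 pairwise wins.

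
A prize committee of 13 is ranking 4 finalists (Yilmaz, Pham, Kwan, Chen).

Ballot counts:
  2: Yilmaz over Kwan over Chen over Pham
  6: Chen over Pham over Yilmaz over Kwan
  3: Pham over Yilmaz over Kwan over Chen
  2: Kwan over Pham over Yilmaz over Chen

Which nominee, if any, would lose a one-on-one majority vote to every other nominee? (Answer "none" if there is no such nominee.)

Pairwise majorities:
Yilmaz vs Pham: Pham wins 11–2.
Yilmaz vs Kwan: Yilmaz is ranked higher on 2+6+3 = 11 ballots, Kwan on 2. Yilmaz wins 11–2.
Yilmaz vs Chen: Yilmaz, 7–6.
Pham vs Kwan: 9 to 4, Pham.
Pham vs Chen: Pham preferred on 3+2 = 5 ballots; Chen wins 8–5.
Kwan vs Chen: Kwan, 7–6.
Every nominee wins at least one matchup (Yilmaz beats Kwan; Pham beats Yilmaz; Kwan beats Chen; Chen beats Pham), so there is no Condorcet loser.

none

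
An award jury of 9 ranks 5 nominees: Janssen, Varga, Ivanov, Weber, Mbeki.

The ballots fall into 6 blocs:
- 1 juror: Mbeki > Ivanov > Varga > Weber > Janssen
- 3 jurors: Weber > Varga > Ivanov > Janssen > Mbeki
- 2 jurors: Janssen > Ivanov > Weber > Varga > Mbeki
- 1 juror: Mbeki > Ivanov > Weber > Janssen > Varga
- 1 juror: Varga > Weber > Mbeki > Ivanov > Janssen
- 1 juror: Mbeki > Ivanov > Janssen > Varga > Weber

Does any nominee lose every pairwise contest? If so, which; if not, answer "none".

Mbeki

Head-to-head results (9 jurors):
Janssen vs Varga: 4 to 5, Varga.
Janssen vs Ivanov: 2 to 7, Ivanov.
Janssen vs Weber: 2+1 = 3 for Janssen, 6 for Weber — Weber by 6–3.
Janssen–Mbeki: Janssen 5–4.
Varga vs Ivanov: Varga preferred on 3+1 = 4 ballots; Ivanov wins 5–4.
Varga vs Weber: 1+1+1 = 3 for Varga, 6 for Weber — Weber by 6–3.
Varga vs Mbeki: Varga is ranked higher on 3+2+1 = 6 ballots, Mbeki on 3. Varga wins 6–3.
Ivanov vs Weber: Ivanov wins 5–4.
Ivanov vs Mbeki: Ivanov preferred on 3+2 = 5 ballots; Ivanov wins 5–4.
Weber vs Mbeki: 6 to 3, Weber.
Mbeki is beaten in every head-to-head and is the Condorcet loser.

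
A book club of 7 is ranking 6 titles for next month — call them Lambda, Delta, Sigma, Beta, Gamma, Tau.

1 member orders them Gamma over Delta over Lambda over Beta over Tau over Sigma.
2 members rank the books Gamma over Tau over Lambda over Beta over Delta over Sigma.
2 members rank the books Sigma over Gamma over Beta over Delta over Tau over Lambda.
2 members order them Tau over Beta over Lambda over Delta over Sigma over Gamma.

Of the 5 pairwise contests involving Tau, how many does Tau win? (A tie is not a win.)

4

Tau against each rival (7 members):
Tau vs Lambda: 2+2+2 = 6 for Tau, 1 for Lambda — Tau by 6–1.
Tau vs Delta: Tau preferred on 2+2 = 4 ballots; Tau wins 4–3.
Tau vs Sigma: Tau wins 5–2.
Tau vs Beta: 2+2 = 4 for Tau, 3 for Beta — Tau by 4–3.
Tau vs Gamma: 2 for Tau, 5 for Gamma — Gamma by 5–2.
Tau beats Lambda, Delta, Sigma, Beta; loses to Gamma — 4 pairwise wins.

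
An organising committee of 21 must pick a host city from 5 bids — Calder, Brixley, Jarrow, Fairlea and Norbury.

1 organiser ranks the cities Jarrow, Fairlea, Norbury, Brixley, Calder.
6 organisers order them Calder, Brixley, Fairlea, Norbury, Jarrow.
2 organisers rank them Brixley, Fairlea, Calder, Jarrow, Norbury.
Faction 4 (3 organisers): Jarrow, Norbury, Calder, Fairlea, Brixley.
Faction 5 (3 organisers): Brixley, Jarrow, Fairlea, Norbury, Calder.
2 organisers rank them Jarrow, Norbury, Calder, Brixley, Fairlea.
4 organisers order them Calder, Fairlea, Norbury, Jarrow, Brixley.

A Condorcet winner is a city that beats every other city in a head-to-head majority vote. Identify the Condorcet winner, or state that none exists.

Pairwise majorities:
Calder vs Brixley: Calder wins 15–6.
Calder–Jarrow: Calder 12–9.
Calder vs Fairlea: Calder is ranked higher on 6+3+2+4 = 15 ballots, Fairlea on 6. Calder wins 15–6.
Calder vs Norbury: 6+2+4 = 12 for Calder, 9 for Norbury — Calder by 12–9.
Brixley vs Jarrow: Brixley wins 11–10.
Brixley vs Fairlea: 13 to 8, Brixley.
Brixley vs Norbury: Brixley is ranked higher on 6+2+3 = 11 ballots, Norbury on 10. Brixley wins 11–10.
Jarrow vs Fairlea: 1+3+3+2 = 9 for Jarrow, 12 for Fairlea — Fairlea by 12–9.
Jarrow vs Norbury: Jarrow, 11–10.
Fairlea vs Norbury: Fairlea preferred on 1+6+2+3+4 = 16 ballots; Fairlea wins 16–5.
Calder wins every pairwise contest, so Calder is the Condorcet winner.

Calder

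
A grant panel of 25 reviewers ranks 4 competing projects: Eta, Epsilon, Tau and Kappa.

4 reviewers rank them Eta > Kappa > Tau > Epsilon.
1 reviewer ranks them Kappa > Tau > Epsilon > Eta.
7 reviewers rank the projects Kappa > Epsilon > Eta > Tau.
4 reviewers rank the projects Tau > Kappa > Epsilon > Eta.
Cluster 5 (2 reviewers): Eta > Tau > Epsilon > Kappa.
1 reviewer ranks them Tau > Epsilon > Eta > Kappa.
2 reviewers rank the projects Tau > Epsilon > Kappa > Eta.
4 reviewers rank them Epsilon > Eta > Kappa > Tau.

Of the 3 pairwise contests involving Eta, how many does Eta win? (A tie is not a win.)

Eta against each rival (25 reviewers):
Eta vs Epsilon: Epsilon wins 19–6.
Eta vs Tau: Eta wins 17–8.
Eta vs Kappa: Kappa wins 14–11.
Eta beats Tau; loses to Epsilon, Kappa — 1 pairwise win.

1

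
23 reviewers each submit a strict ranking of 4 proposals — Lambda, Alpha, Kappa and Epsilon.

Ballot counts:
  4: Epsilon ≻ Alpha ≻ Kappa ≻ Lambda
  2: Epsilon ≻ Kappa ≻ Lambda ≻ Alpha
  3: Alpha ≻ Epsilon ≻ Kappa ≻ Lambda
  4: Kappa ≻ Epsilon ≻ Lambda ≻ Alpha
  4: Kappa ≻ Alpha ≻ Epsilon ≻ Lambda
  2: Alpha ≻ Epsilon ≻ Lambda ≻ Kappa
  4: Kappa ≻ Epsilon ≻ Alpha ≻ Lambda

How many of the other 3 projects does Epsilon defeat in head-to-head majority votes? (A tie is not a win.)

Epsilon against each rival (23 reviewers):
Epsilon vs Lambda: Epsilon wins 23–0.
Epsilon vs Alpha: Epsilon, 14–9.
Epsilon vs Kappa: 4+2+3+2 = 11 for Epsilon, 12 for Kappa — Kappa by 12–11.
Epsilon beats Lambda, Alpha; loses to Kappa — 2 pairwise wins.

2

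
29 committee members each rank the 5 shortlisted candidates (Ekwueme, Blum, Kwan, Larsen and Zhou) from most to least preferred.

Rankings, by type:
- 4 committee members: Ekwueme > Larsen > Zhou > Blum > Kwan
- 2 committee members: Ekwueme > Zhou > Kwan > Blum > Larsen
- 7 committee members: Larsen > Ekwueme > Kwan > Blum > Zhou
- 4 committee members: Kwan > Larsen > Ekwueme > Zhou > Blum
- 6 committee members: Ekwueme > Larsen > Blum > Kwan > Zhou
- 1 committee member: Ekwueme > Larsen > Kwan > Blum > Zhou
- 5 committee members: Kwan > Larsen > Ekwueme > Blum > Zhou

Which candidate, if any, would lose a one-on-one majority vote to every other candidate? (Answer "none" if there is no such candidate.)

Zhou

Head-to-head results (29 committee members):
Ekwueme vs Blum: Ekwueme wins 29–0.
Ekwueme vs Kwan: Ekwueme is ranked higher on 4+2+7+6+1 = 20 ballots, Kwan on 9. Ekwueme wins 20–9.
Ekwueme vs Larsen: 13 to 16, Larsen.
Ekwueme vs Zhou: Ekwueme wins 29–0.
Blum vs Kwan: Kwan, 19–10.
Blum vs Larsen: Larsen, 27–2.
Blum vs Zhou: 7+6+1+5 = 19 for Blum, 10 for Zhou — Blum by 19–10.
Kwan vs Larsen: 2+4+5 = 11 for Kwan, 18 for Larsen — Larsen by 18–11.
Kwan vs Zhou: 7+4+6+1+5 = 23 for Kwan, 6 for Zhou — Kwan by 23–6.
Larsen vs Zhou: Larsen preferred on 4+7+4+6+1+5 = 27 ballots; Larsen wins 27–2.
Zhou is beaten in every head-to-head and is the Condorcet loser.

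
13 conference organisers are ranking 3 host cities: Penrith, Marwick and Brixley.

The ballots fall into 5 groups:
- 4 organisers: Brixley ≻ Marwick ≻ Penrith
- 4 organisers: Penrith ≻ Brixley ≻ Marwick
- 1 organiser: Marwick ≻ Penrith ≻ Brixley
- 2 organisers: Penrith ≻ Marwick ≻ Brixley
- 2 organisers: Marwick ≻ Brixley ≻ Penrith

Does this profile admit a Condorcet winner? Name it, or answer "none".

none

Head-to-head results (13 organisers):
Penrith vs Marwick: Marwick, 7–6.
Penrith vs Brixley: Penrith, 7–6.
Marwick vs Brixley: Brixley, 8–5.
Each city drops at least one matchup (Penrith loses to Marwick; Marwick loses to Brixley; Brixley loses to Penrith); the cycle Penrith > Brixley > Marwick > Penrith rules out a Condorcet winner.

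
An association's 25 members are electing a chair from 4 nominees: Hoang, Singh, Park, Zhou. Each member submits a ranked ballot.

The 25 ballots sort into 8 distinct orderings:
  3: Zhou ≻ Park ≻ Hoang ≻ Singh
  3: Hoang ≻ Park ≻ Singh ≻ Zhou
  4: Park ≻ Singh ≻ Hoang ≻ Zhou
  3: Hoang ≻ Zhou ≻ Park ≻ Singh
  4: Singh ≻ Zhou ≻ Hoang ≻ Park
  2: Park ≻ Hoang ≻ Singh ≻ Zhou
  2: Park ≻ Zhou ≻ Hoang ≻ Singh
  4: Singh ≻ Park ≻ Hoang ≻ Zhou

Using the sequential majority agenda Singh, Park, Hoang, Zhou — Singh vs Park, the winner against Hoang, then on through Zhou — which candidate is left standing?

Round 1: Singh vs Park — 8–17, Park advances.
Round 2: Park vs Hoang — 15–10, Park advances.
Round 3: Park vs Zhou — 15–10, Park advances.
The agenda winner is Park.

Park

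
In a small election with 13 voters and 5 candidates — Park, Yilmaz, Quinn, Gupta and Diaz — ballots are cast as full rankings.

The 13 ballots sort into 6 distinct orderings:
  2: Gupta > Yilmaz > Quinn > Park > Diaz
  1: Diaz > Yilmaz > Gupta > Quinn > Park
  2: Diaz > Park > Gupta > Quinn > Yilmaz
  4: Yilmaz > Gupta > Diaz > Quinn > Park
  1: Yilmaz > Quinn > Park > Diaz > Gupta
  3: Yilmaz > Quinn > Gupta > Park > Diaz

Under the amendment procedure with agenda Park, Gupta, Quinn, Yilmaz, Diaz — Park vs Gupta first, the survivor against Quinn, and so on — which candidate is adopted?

Yilmaz

Round 1: Park vs Gupta — 3–10, Gupta advances.
Round 2: Gupta vs Quinn — 9–4, Gupta advances.
Round 3: Gupta vs Yilmaz — 4–9, Yilmaz advances.
Round 4: Yilmaz vs Diaz — 10–3, Yilmaz advances.
The agenda winner is Yilmaz.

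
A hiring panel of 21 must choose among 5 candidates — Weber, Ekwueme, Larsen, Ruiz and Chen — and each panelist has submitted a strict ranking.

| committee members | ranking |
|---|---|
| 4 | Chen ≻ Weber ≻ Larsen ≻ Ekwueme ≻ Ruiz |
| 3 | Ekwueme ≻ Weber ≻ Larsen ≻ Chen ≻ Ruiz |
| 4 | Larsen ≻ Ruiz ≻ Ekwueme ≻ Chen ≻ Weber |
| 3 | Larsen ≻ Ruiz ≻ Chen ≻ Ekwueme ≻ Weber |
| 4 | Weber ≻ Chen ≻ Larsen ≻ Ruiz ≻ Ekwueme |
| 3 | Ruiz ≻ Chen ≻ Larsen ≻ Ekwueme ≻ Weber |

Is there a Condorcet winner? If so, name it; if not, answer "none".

Head-to-head results (21 committee members):
Weber vs Ekwueme: Ekwueme wins 13–8.
Weber vs Larsen: Weber, 11–10.
Weber vs Ruiz: 11 to 10, Weber.
Weber vs Chen: 3+4 = 7 for Weber, 14 for Chen — Chen by 14–7.
Ekwueme vs Larsen: Larsen, 18–3.
Ekwueme vs Ruiz: Ekwueme is ranked higher on 4+3 = 7 ballots, Ruiz on 14. Ruiz wins 14–7.
Ekwueme vs Chen: Ekwueme is ranked higher on 3+4 = 7 ballots, Chen on 14. Chen wins 14–7.
Larsen vs Ruiz: Larsen wins 18–3.
Larsen vs Chen: 10 to 11, Chen.
Ruiz vs Chen: 4+3+3 = 10 for Ruiz, 11 for Chen — Chen by 11–10.
Chen beats each of Weber, Ekwueme, Larsen, Ruiz — Chen is the Condorcet winner.

Chen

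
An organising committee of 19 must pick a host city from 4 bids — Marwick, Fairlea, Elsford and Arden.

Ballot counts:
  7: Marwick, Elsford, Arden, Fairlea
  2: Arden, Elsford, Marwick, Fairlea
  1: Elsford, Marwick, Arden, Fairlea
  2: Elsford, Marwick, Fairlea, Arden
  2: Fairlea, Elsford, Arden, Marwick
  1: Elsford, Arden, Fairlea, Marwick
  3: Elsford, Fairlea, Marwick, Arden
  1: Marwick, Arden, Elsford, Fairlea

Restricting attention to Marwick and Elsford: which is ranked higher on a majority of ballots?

Ballots ranking Marwick above Elsford: 7 + 1 = 8.
Ballots ranking Elsford above Marwick: 19 − 8 = 11.
Elsford wins the head-to-head 11–8.

Elsford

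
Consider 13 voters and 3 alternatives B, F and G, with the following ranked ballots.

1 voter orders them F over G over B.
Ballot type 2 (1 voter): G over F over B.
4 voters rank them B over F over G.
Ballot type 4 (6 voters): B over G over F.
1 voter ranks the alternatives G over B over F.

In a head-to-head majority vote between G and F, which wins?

Ballots ranking G above F: 1 + 6 + 1 = 8.
Ballots ranking F above G: 13 − 8 = 5.
G wins the head-to-head 8–5.

G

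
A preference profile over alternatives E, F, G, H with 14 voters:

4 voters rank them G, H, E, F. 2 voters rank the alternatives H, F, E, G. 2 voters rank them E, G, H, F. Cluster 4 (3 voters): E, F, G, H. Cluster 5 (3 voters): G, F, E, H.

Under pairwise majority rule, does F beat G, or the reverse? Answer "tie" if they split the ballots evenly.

Ballots ranking F above G: 2 + 3 = 5.
Ballots ranking G above F: 14 − 5 = 9.
G wins the head-to-head 9–5.

G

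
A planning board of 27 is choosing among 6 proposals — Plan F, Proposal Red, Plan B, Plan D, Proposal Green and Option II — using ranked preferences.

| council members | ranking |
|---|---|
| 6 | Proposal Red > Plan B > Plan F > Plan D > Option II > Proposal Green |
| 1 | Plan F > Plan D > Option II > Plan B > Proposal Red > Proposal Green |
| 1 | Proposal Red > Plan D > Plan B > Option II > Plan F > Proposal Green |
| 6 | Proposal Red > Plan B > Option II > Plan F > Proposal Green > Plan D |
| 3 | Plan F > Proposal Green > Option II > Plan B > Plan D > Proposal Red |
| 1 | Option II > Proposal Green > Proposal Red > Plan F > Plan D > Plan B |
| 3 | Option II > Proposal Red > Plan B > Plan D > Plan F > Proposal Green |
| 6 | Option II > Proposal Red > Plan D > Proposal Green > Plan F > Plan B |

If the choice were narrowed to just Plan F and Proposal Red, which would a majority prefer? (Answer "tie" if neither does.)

Ballots ranking Plan F above Proposal Red: 1 + 3 = 4.
Ballots ranking Proposal Red above Plan F: 27 − 4 = 23.
Proposal Red wins the head-to-head 23–4.

Proposal Red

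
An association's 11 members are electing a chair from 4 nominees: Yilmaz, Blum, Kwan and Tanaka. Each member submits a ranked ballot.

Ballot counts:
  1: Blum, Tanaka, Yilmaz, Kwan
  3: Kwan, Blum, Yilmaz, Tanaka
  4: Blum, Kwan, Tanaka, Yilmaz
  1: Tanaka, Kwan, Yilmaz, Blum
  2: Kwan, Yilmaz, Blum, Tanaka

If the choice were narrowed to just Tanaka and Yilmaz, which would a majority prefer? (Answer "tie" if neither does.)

Tanaka

Ballots ranking Tanaka above Yilmaz: 1 + 4 + 1 = 6.
Ballots ranking Yilmaz above Tanaka: 11 − 6 = 5.
Tanaka wins the head-to-head 6–5.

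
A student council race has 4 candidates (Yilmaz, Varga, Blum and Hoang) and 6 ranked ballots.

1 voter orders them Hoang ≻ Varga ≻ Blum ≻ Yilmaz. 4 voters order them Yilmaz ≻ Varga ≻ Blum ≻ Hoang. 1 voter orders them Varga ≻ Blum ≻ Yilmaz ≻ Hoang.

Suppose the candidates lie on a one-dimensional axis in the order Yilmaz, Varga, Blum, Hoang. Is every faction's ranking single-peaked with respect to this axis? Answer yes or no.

no

Axis positions: Yilmaz=1, Varga=2, Blum=3, Hoang=4.
Faction 1: ranking walks positions 4-2-3-1; Varga is ranked above Blum even though Blum lies between Varga and the peak Hoang on the axis — preferences dip and rise again. Not single-peaked.
Faction 2 (peak Yilmaz at position 1): ranking walks positions 1-2-3-4, expanding outward from the peak — single-peaked.
Faction 3 (peak Varga at position 2): ranking walks positions 2-3-1-4, expanding outward from the peak — single-peaked.
Faction 1 violates single-peakedness, so the profile is not single-peaked on this axis.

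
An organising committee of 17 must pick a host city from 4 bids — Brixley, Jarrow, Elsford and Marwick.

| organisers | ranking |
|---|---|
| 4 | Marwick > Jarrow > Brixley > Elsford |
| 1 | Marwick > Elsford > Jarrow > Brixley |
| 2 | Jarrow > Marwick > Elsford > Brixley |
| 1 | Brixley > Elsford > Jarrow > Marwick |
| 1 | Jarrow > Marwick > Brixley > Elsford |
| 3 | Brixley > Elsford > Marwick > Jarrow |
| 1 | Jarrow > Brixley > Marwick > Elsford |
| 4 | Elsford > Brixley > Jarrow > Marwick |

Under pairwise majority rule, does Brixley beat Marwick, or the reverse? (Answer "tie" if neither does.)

Ballots ranking Brixley above Marwick: 1 + 3 + 1 + 4 = 9.
Ballots ranking Marwick above Brixley: 17 − 9 = 8.
Brixley wins the head-to-head 9–8.

Brixley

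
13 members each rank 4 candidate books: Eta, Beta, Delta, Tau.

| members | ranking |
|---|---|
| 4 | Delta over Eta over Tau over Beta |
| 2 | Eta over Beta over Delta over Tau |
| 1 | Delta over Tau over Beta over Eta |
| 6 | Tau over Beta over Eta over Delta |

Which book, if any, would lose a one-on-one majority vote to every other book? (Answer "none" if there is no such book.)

Head-to-head results (13 members):
Eta–Beta: Beta 7–6.
Eta vs Delta: Eta is ranked higher on 2+6 = 8 ballots, Delta on 5. Eta wins 8–5.
Eta vs Tau: 6 to 7, Tau.
Beta vs Delta: Beta preferred on 2+6 = 8 ballots; Beta wins 8–5.
Beta vs Tau: Tau, 11–2.
Delta–Tau: Delta 7–6.
Every book wins at least one matchup (Eta beats Delta; Beta beats Eta; Delta beats Tau; Tau beats Eta), so there is no Condorcet loser.

none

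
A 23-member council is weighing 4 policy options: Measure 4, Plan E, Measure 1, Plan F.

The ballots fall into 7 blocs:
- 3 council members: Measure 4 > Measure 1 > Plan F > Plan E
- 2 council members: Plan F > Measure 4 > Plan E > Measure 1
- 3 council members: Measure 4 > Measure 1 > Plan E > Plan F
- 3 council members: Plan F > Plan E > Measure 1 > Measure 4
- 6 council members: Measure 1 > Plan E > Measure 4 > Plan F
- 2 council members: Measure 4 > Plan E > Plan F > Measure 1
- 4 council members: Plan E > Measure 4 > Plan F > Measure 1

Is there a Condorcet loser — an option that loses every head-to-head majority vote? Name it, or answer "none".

Head-to-head results (23 council members):
Measure 4 vs Plan E: Measure 4 preferred on 3+2+3+2 = 10 ballots; Plan E wins 13–10.
Measure 4 vs Measure 1: 3+2+3+2+4 = 14 for Measure 4, 9 for Measure 1 — Measure 4 by 14–9.
Measure 4 vs Plan F: Measure 4 preferred on 3+3+6+2+4 = 18 ballots; Measure 4 wins 18–5.
Plan E vs Measure 1: Measure 1, 12–11.
Plan E–Plan F: Plan E 15–8.
Measure 1 vs Plan F: Measure 1 is ranked higher on 3+3+6 = 12 ballots, Plan F on 11. Measure 1 wins 12–11.
Plan F is beaten in every head-to-head and is the Condorcet loser.

Plan F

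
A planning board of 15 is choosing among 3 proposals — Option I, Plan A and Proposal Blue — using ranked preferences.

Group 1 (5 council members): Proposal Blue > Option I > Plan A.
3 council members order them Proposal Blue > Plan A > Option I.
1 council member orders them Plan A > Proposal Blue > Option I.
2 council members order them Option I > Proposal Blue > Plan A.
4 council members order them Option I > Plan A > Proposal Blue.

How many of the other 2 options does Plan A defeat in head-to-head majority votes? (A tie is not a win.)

Plan A against each rival (15 council members):
Plan A–Option I: Option I 11–4.
Plan A vs Proposal Blue: 1+4 = 5 for Plan A, 10 for Proposal Blue — Proposal Blue by 10–5.
Plan A beats no one; loses to Option I, Proposal Blue — 0 pairwise wins.

0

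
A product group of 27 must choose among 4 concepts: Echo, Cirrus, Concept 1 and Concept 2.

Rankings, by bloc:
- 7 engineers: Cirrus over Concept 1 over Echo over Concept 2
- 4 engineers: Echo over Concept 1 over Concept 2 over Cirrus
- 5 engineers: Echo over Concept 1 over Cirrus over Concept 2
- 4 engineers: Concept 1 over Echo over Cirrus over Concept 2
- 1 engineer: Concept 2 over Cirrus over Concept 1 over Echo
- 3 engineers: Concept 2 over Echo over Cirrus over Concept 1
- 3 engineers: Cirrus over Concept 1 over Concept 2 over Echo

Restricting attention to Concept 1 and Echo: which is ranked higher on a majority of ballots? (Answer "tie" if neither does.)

Concept 1

Ballots ranking Concept 1 above Echo: 7 + 4 + 1 + 3 = 15.
Ballots ranking Echo above Concept 1: 27 − 15 = 12.
Concept 1 wins the head-to-head 15–12.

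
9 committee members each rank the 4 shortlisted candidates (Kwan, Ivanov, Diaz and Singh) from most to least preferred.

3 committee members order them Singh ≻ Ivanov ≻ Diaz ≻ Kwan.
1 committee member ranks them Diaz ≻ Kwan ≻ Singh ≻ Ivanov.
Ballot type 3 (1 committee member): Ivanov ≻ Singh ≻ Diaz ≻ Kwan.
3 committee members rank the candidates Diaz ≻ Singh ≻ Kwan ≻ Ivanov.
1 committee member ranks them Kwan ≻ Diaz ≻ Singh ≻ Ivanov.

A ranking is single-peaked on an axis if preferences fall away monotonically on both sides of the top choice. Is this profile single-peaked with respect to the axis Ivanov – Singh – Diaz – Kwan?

Axis positions: Ivanov=1, Singh=2, Diaz=3, Kwan=4.
Ballot type 1 (peak Singh at position 2): ranking walks positions 2-1-3-4, expanding outward from the peak — single-peaked.
Ballot type 2 (peak Diaz at position 3): ranking walks positions 3-4-2-1, expanding outward from the peak — single-peaked.
Ballot type 3 (peak Ivanov at position 1): ranking walks positions 1-2-3-4, expanding outward from the peak — single-peaked.
Ballot type 4 (peak Diaz at position 3): ranking walks positions 3-2-4-1, expanding outward from the peak — single-peaked.
Ballot type 5 (peak Kwan at position 4): ranking walks positions 4-3-2-1, expanding outward from the peak — single-peaked.
Every ranking is single-peaked on this axis.

yes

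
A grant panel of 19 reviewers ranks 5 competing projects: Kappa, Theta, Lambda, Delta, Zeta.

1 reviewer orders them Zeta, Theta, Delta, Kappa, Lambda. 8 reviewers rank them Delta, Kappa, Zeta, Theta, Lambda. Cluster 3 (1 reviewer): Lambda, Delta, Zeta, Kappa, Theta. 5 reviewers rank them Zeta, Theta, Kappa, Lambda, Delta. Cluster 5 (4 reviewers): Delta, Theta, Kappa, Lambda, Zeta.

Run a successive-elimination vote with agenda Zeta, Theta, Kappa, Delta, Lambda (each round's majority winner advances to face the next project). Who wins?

Round 1: Zeta vs Theta — 15–4, Zeta advances.
Round 2: Zeta vs Kappa — 7–12, Kappa advances.
Round 3: Kappa vs Delta — 5–14, Delta advances.
Round 4: Delta vs Lambda — 13–6, Delta advances.
The agenda winner is Delta.

Delta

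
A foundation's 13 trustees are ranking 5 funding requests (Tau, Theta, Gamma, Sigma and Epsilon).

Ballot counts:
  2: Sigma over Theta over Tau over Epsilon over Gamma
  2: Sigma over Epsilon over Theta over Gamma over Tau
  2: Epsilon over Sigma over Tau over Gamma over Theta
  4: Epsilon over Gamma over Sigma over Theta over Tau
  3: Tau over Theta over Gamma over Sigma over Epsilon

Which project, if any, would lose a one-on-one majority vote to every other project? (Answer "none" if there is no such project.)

none

Head-to-head results (13 reviewers):
Tau vs Theta: Tau preferred on 2+3 = 5 ballots; Theta wins 8–5.
Tau vs Gamma: Tau is ranked higher on 2+2+3 = 7 ballots, Gamma on 6. Tau wins 7–6.
Tau vs Sigma: 3 to 10, Sigma.
Tau vs Epsilon: Epsilon, 8–5.
Theta vs Gamma: Theta, 7–6.
Theta vs Sigma: Theta preferred on 3 ballots; Sigma wins 10–3.
Theta–Epsilon: Epsilon 8–5.
Gamma vs Sigma: Gamma, 7–6.
Gamma–Epsilon: Epsilon 10–3.
Sigma vs Epsilon: Sigma preferred on 2+2+3 = 7 ballots; Sigma wins 7–6.
Each project has at least one pairwise win (Tau beats Gamma; Theta beats Tau; Gamma beats Sigma; Sigma beats Tau; Epsilon beats Tau) — no Condorcet loser.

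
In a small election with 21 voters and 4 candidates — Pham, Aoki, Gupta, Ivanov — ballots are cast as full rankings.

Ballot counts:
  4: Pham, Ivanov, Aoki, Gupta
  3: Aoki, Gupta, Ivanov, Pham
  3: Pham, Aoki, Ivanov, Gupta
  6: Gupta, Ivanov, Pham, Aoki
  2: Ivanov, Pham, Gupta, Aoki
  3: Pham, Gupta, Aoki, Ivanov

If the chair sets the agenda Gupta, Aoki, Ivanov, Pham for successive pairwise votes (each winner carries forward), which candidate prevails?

Pham

Round 1: Gupta vs Aoki — 11–10, Gupta advances.
Round 2: Gupta vs Ivanov — 12–9, Gupta advances.
Round 3: Gupta vs Pham — 9–12, Pham advances.
Pham survives the agenda.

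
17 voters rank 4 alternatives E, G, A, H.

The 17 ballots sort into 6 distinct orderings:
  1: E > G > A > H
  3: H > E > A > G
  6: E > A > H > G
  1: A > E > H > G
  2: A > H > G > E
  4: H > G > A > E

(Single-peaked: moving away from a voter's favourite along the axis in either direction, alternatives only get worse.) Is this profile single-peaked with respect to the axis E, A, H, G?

no

Axis positions: E=1, A=2, H=3, G=4.
Ballot type 1: ranking walks positions 1-4-2-3; G is ranked above A even though A lies between G and the peak E on the axis — preferences dip and rise again. Not single-peaked.
Ballot type 2: ranking walks positions 3-1-2-4; E is ranked above A even though A lies between E and the peak H on the axis — preferences dip and rise again. Not single-peaked.
Ballot type 3 (peak E at position 1): ranking walks positions 1-2-3-4, expanding outward from the peak — single-peaked.
Ballot type 4 (peak A at position 2): ranking walks positions 2-1-3-4, expanding outward from the peak — single-peaked.
Ballot type 5 (peak A at position 2): ranking walks positions 2-3-4-1, expanding outward from the peak — single-peaked.
Ballot type 6 (peak H at position 3): ranking walks positions 3-4-2-1, expanding outward from the peak — single-peaked.
Ballot type 1 violates single-peakedness, so the profile is not single-peaked on this axis.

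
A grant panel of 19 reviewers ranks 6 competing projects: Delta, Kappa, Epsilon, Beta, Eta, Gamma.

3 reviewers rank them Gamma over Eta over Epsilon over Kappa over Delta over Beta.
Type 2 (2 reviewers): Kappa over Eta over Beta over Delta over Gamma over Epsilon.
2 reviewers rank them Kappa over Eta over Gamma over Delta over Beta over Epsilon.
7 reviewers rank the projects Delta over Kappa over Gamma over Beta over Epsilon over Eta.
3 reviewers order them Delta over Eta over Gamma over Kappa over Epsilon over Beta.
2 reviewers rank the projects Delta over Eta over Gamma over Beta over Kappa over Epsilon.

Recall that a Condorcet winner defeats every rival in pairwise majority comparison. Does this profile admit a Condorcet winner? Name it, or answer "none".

Check each pair by majority over 19 ballots:
Delta vs Kappa: Delta, 12–7.
Delta vs Epsilon: Delta, 16–3.
Delta vs Beta: Delta wins 17–2.
Delta–Eta: Delta 12–7.
Delta vs Gamma: Delta, 14–5.
Kappa vs Epsilon: Kappa wins 16–3.
Kappa–Beta: Kappa 17–2.
Kappa–Eta: Kappa 11–8.
Kappa vs Gamma: Kappa, 11–8.
Epsilon vs Beta: Beta, 13–6.
Epsilon vs Eta: Eta wins 12–7.
Epsilon–Gamma: Gamma 19–0.
Beta–Eta: Eta 12–7.
Beta vs Gamma: Gamma wins 17–2.
Eta vs Gamma: Gamma wins 10–9.
Delta wins every pairwise contest, so Delta is the Condorcet winner.

Delta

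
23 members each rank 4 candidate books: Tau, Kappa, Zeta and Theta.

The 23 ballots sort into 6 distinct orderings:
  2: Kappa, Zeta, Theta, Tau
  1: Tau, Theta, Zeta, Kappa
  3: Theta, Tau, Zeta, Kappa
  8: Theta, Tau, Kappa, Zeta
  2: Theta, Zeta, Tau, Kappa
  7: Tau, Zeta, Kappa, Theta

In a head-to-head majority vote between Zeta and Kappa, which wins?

Ballots ranking Zeta above Kappa: 1 + 3 + 2 + 7 = 13.
Ballots ranking Kappa above Zeta: 23 − 13 = 10.
Zeta wins the head-to-head 13–10.

Zeta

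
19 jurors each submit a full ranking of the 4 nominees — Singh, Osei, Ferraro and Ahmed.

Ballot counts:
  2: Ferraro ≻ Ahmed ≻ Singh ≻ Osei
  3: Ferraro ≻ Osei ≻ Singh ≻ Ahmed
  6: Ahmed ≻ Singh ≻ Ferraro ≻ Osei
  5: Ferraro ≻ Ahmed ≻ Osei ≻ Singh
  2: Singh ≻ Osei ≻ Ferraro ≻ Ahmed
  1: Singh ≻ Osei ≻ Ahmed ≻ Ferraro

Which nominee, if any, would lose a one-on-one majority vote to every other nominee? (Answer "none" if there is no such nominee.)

Pairwise majorities:
Singh vs Osei: 11 to 8, Singh.
Singh vs Ferraro: Ferraro wins 10–9.
Singh vs Ahmed: Singh preferred on 3+2+1 = 6 ballots; Ahmed wins 13–6.
Osei vs Ferraro: Osei is ranked higher on 2+1 = 3 ballots, Ferraro on 16. Ferraro wins 16–3.
Osei vs Ahmed: Ahmed wins 13–6.
Ferraro vs Ahmed: 12 to 7, Ferraro.
Only Osei has no wins; Osei is the Condorcet loser.

Osei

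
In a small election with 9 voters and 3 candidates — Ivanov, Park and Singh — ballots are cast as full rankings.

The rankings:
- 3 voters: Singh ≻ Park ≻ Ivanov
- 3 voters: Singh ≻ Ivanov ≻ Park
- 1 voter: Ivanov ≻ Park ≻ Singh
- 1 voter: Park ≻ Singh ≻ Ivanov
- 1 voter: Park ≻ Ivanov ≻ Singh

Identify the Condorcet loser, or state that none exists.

Pairwise majorities:
Ivanov vs Park: 3+1 = 4 for Ivanov, 5 for Park — Park by 5–4.
Ivanov vs Singh: Ivanov is ranked higher on 1+1 = 2 ballots, Singh on 7. Singh wins 7–2.
Park vs Singh: 1+1+1 = 3 for Park, 6 for Singh — Singh by 6–3.
Ivanov is beaten in every head-to-head and is the Condorcet loser.

Ivanov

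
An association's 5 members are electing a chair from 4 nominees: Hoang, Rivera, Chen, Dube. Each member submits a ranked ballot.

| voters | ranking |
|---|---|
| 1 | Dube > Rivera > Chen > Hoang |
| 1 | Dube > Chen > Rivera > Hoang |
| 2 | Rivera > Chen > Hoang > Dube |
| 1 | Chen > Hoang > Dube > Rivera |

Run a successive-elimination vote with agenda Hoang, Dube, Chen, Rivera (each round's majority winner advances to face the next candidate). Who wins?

Rivera

Round 1: Hoang vs Dube — 3–2, Hoang advances.
Round 2: Hoang vs Chen — 0–5, Chen advances.
Round 3: Chen vs Rivera — 2–3, Rivera advances.
The agenda winner is Rivera.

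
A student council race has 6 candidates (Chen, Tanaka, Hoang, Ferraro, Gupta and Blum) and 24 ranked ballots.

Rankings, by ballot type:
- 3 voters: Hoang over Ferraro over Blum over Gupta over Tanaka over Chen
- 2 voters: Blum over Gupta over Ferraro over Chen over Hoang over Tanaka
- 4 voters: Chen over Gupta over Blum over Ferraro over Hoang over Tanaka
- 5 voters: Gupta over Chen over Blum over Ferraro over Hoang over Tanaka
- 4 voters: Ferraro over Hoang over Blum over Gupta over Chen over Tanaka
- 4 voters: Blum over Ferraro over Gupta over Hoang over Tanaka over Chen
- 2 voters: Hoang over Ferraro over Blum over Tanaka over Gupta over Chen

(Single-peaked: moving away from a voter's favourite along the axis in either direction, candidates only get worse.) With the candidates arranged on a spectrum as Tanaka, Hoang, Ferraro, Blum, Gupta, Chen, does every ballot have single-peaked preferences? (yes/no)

yes

Axis positions: Tanaka=1, Hoang=2, Ferraro=3, Blum=4, Gupta=5, Chen=6.
Ballot type 1 (peak Hoang at position 2): ranking walks positions 2-3-4-5-1-6, expanding outward from the peak — single-peaked.
Ballot type 2 (peak Blum at position 4): ranking walks positions 4-5-3-6-2-1, expanding outward from the peak — single-peaked.
Ballot type 3 (peak Chen at position 6): ranking walks positions 6-5-4-3-2-1, expanding outward from the peak — single-peaked.
Ballot type 4 (peak Gupta at position 5): ranking walks positions 5-6-4-3-2-1, expanding outward from the peak — single-peaked.
Ballot type 5 (peak Ferraro at position 3): ranking walks positions 3-2-4-5-6-1, expanding outward from the peak — single-peaked.
Ballot type 6 (peak Blum at position 4): ranking walks positions 4-3-5-2-1-6, expanding outward from the peak — single-peaked.
Ballot type 7 (peak Hoang at position 2): ranking walks positions 2-3-4-1-5-6, expanding outward from the peak — single-peaked.
Every ranking is single-peaked on this axis.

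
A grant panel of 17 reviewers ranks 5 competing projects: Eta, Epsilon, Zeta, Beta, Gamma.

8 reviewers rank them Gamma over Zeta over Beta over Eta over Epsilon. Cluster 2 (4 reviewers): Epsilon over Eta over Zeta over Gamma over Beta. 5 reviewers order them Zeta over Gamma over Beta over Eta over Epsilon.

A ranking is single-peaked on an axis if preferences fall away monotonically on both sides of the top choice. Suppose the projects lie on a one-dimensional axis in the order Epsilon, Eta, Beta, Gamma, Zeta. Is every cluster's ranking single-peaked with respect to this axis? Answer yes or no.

Axis positions: Epsilon=1, Eta=2, Beta=3, Gamma=4, Zeta=5.
Cluster 1 (peak Gamma at position 4): ranking walks positions 4-5-3-2-1, expanding outward from the peak — single-peaked.
Cluster 2: ranking walks positions 1-2-5-4-3; Zeta is ranked above Beta even though Beta lies between Zeta and the peak Epsilon on the axis — preferences dip and rise again. Not single-peaked.
Cluster 3 (peak Zeta at position 5): ranking walks positions 5-4-3-2-1, expanding outward from the peak — single-peaked.
Cluster 2 violates single-peakedness, so the profile is not single-peaked on this axis.

no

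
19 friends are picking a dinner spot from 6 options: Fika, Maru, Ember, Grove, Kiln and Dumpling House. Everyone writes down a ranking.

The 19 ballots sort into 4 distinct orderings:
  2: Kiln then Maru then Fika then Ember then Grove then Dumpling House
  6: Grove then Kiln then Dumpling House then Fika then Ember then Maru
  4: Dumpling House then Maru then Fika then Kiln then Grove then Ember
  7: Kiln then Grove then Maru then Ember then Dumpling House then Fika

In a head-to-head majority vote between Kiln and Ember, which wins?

Kiln

Ballots ranking Kiln above Ember: 2 + 6 + 4 + 7 = 19.
Ballots ranking Ember above Kiln: 19 − 19 = 0.
Kiln wins the head-to-head 19–0.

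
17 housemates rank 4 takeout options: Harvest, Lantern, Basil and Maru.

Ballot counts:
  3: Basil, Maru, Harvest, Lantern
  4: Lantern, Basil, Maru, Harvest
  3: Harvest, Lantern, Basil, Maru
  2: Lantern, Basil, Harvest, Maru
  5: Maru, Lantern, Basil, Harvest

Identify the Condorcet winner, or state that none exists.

Lantern

Check each pair by majority over 17 ballots:
Harvest vs Lantern: Lantern, 11–6.
Harvest vs Basil: 3 to 14, Basil.
Harvest vs Maru: 3+2 = 5 for Harvest, 12 for Maru — Maru by 12–5.
Lantern vs Basil: Lantern, 14–3.
Lantern vs Maru: Lantern is ranked higher on 4+3+2 = 9 ballots, Maru on 8. Lantern wins 9–8.
Basil vs Maru: 12 to 5, Basil.
Only Lantern has no losses; Lantern is the Condorcet winner.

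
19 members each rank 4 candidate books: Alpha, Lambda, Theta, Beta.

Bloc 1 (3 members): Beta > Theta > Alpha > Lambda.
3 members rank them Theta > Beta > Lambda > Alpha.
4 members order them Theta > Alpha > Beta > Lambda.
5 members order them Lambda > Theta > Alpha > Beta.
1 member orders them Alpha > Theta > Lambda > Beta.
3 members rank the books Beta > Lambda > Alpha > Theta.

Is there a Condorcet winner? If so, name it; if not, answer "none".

Pairwise majorities:
Alpha vs Lambda: 3+4+1 = 8 for Alpha, 11 for Lambda — Lambda by 11–8.
Alpha vs Theta: 4 to 15, Theta.
Alpha vs Beta: Alpha is ranked higher on 4+5+1 = 10 ballots, Beta on 9. Alpha wins 10–9.
Lambda vs Theta: Lambda preferred on 5+3 = 8 ballots; Theta wins 11–8.
Lambda vs Beta: Lambda is ranked higher on 5+1 = 6 ballots, Beta on 13. Beta wins 13–6.
Theta vs Beta: 13 to 6, Theta.
Theta beats each of Alpha, Lambda, Beta — Theta is the Condorcet winner.

Theta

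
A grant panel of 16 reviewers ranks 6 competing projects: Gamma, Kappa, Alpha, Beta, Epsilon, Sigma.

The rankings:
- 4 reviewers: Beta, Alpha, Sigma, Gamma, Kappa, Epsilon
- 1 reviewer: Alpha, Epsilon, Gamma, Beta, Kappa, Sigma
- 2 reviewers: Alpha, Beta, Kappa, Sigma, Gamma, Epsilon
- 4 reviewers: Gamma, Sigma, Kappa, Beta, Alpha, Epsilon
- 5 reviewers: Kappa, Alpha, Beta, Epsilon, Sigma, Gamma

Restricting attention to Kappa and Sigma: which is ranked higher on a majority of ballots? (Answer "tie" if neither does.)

Ballots ranking Kappa above Sigma: 1 + 2 + 5 = 8.
Ballots ranking Sigma above Kappa: 16 − 8 = 8.
8–8: the pair ties.

tie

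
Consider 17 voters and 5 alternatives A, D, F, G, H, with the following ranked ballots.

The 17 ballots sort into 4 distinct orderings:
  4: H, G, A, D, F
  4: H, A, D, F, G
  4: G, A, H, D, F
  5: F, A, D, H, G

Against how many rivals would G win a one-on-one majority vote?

0

G against each rival (17 voters):
G vs A: A, 9–8.
G vs D: G preferred on 4+4 = 8 ballots; D wins 9–8.
G vs F: 8 to 9, F.
G vs H: G preferred on 4 ballots; H wins 13–4.
G beats no one; loses to A, D, F, H — 0 pairwise wins.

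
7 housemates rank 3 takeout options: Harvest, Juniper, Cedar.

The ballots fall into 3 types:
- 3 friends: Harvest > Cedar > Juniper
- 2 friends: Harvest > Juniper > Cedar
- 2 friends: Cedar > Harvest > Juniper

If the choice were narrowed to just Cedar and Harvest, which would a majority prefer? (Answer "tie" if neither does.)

Harvest

Ballots ranking Cedar above Harvest: 2.
Ballots ranking Harvest above Cedar: 7 − 2 = 5.
Harvest wins the head-to-head 5–2.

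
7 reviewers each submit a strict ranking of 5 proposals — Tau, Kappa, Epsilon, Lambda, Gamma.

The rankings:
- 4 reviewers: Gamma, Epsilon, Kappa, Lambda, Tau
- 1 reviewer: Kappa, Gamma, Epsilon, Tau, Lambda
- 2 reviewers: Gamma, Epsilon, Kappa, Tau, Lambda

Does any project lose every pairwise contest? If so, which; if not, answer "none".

Pairwise majorities:
Tau vs Kappa: Tau preferred on 0 ballots; Kappa wins 7–0.
Tau vs Epsilon: Epsilon, 7–0.
Tau vs Lambda: Lambda wins 4–3.
Tau–Gamma: Gamma 7–0.
Kappa–Epsilon: Epsilon 6–1.
Kappa vs Lambda: Kappa wins 7–0.
Kappa–Gamma: Gamma 6–1.
Epsilon–Lambda: Epsilon 7–0.
Epsilon vs Gamma: Epsilon is ranked higher on 0 ballots, Gamma on 7. Gamma wins 7–0.
Lambda vs Gamma: Lambda preferred on 0 ballots; Gamma wins 7–0.
Tau loses to every other project — it is the Condorcet loser.

Tau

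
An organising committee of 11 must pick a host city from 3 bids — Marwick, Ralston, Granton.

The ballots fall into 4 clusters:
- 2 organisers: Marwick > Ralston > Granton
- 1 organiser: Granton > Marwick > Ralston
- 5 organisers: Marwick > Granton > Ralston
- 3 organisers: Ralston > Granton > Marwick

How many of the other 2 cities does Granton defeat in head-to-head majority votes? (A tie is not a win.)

Granton against each rival (11 organisers):
Granton vs Marwick: Granton is ranked higher on 1+3 = 4 ballots, Marwick on 7. Marwick wins 7–4.
Granton vs Ralston: Granton preferred on 1+5 = 6 ballots; Granton wins 6–5.
Granton beats Ralston; loses to Marwick — 1 pairwise win.

1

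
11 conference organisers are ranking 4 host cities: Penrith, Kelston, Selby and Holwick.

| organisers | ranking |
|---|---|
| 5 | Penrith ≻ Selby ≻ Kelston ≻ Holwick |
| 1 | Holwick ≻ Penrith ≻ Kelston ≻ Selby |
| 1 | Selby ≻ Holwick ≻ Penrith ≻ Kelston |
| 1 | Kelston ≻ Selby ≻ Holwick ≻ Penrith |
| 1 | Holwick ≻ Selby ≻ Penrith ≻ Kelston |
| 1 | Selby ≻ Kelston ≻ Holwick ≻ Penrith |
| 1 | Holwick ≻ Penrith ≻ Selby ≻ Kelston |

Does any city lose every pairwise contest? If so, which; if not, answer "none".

Pairwise majorities:
Penrith vs Kelston: Penrith, 9–2.
Penrith–Selby: Penrith 7–4.
Penrith vs Holwick: 5 to 6, Holwick.
Kelston vs Selby: Selby, 9–2.
Kelston vs Holwick: Kelston, 7–4.
Selby vs Holwick: 5+1+1+1 = 8 for Selby, 3 for Holwick — Selby by 8–3.
No city is winless: Penrith beats Kelston; Kelston beats Holwick; Selby beats Kelston; Holwick beats Penrith. There is no Condorcet loser.

none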